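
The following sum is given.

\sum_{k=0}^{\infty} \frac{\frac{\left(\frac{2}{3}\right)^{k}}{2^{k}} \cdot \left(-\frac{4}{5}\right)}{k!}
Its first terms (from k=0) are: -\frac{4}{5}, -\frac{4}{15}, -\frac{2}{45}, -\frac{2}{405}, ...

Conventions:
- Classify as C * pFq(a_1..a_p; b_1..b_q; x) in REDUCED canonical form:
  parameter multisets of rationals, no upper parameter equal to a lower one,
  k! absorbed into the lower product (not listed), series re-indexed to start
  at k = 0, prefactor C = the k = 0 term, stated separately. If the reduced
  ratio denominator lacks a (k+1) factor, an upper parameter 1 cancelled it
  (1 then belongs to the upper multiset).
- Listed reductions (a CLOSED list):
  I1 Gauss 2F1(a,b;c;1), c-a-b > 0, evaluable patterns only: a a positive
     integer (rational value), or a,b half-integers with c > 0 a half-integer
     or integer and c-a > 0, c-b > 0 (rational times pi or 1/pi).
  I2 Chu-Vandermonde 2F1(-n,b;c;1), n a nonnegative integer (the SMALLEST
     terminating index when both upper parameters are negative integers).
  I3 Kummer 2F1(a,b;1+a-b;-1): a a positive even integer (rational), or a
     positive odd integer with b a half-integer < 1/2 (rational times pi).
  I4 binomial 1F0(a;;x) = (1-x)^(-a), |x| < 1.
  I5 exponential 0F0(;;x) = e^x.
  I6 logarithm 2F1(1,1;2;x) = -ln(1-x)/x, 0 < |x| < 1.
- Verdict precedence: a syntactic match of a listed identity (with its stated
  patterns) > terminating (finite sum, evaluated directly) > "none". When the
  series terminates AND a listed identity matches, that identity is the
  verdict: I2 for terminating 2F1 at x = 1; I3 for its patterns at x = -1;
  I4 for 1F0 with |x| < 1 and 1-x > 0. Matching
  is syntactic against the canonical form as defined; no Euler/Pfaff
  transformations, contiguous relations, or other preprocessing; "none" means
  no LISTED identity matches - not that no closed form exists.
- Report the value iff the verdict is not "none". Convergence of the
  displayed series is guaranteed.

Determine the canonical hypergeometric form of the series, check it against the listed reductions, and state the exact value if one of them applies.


Reduced: x = \frac{1}{3}, 0F0, upper = {-}, lower = {-}, C = -\frac{4}{5}. Verdict: exponential (I5) fires (the 0F0 exponential series at x = \frac{1}{3}). Exact value: \left(-\frac{4}{5}\right) \cdot e^{\frac{1}{3}}.

First insight: x = \frac{1}{3} and the two k-th powers (prefactor -4/5) combine into one argument.
Adjacent-term ratio: r(k) = \frac{1}{3} * 1 / [(k+1)] - rational; roots negated = parameters, x = \frac{1}{3}, C = -\frac{4}{5}.


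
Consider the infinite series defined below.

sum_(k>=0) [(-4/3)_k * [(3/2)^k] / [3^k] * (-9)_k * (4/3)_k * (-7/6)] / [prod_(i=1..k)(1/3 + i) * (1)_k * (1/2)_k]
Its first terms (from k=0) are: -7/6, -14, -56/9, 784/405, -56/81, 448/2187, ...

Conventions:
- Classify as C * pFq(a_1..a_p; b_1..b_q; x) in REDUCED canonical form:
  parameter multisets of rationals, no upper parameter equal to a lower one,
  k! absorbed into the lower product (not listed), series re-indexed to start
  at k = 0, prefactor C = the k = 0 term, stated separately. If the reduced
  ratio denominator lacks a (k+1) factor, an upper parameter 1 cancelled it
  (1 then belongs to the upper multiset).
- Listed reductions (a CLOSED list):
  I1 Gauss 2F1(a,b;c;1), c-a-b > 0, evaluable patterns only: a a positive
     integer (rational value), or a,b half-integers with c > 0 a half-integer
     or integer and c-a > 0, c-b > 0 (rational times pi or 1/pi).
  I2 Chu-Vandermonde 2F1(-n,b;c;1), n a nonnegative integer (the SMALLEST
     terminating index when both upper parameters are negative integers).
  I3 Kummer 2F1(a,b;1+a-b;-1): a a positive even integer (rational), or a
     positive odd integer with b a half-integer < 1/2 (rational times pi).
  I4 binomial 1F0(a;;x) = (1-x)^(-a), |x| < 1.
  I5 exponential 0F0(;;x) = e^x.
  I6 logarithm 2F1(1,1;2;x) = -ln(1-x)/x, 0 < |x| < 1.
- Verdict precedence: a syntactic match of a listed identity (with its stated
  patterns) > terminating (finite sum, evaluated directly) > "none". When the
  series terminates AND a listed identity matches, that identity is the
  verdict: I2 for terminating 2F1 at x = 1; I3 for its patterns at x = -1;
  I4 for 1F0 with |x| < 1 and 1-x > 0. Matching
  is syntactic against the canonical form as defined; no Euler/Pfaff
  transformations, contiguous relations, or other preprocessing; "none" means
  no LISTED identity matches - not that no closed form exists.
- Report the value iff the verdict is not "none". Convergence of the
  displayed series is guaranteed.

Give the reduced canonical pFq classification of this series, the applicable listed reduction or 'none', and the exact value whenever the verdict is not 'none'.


x = 1/2 here; the reduced form reads 2F1, upper {-9, -4/3}, lower {1/2}, C = -7/6. Verdict: terminating. (-9)_k vanishes past k = 9, leaving a 10-term sum, computed directly. Value: -12422505473/621785970.

Key observation: x = (1/2) and the lower running product (C = -7/6, x = 1/2) is a rising factorial.
Consecutive-term ratio: r(k) = (1/2) * (k-9) (k-4/3) / [(k+1/2) (k+1)] - poly over poly, x = (1/2) from leading terms; C = -7/6 at k = 0.


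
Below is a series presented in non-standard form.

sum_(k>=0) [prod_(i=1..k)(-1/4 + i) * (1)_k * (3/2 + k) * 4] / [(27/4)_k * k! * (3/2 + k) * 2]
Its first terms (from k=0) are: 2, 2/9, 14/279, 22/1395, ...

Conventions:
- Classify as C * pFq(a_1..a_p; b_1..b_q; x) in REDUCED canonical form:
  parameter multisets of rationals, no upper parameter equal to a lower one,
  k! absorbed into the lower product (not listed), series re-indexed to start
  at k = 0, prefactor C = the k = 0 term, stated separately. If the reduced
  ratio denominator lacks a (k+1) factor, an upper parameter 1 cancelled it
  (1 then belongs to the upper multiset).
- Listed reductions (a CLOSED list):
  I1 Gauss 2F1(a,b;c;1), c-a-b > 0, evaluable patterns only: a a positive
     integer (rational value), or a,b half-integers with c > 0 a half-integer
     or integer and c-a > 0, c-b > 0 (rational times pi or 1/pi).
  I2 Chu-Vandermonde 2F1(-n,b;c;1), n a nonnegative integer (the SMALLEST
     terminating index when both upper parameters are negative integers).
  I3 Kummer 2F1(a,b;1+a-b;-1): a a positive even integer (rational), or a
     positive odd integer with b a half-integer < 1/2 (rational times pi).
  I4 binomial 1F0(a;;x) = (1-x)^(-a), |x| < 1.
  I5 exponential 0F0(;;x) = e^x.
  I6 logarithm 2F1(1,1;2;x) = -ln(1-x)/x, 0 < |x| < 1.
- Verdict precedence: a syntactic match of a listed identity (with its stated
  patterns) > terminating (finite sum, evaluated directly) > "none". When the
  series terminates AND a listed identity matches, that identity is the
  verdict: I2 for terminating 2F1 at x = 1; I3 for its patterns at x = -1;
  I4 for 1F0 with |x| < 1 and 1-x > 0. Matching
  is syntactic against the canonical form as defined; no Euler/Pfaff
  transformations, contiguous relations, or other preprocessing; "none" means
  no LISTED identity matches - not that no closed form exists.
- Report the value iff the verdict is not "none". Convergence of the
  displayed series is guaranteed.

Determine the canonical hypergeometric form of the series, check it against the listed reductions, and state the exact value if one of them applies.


Classification (C = 2): 2F1 with upper {3/4, 1}, lower {27/4}, argument x = 1. Verdict: this is Gauss (I1, integer-parameter pattern) (x = 1: the Gamma ratio telescopes since c-a-b = 5 > 0 and a = 1 in Z>0). Value: 23/10.

The tell: with t_0 = 2, the constant factors (C = 2) combine into one prefactor.
Consecutive-term ratio: r(k) = 1 * (k+3/4) (k+1) / [(k+27/4) (k+1)] - rational; roots negated = parameters, x = 1, C = 2.


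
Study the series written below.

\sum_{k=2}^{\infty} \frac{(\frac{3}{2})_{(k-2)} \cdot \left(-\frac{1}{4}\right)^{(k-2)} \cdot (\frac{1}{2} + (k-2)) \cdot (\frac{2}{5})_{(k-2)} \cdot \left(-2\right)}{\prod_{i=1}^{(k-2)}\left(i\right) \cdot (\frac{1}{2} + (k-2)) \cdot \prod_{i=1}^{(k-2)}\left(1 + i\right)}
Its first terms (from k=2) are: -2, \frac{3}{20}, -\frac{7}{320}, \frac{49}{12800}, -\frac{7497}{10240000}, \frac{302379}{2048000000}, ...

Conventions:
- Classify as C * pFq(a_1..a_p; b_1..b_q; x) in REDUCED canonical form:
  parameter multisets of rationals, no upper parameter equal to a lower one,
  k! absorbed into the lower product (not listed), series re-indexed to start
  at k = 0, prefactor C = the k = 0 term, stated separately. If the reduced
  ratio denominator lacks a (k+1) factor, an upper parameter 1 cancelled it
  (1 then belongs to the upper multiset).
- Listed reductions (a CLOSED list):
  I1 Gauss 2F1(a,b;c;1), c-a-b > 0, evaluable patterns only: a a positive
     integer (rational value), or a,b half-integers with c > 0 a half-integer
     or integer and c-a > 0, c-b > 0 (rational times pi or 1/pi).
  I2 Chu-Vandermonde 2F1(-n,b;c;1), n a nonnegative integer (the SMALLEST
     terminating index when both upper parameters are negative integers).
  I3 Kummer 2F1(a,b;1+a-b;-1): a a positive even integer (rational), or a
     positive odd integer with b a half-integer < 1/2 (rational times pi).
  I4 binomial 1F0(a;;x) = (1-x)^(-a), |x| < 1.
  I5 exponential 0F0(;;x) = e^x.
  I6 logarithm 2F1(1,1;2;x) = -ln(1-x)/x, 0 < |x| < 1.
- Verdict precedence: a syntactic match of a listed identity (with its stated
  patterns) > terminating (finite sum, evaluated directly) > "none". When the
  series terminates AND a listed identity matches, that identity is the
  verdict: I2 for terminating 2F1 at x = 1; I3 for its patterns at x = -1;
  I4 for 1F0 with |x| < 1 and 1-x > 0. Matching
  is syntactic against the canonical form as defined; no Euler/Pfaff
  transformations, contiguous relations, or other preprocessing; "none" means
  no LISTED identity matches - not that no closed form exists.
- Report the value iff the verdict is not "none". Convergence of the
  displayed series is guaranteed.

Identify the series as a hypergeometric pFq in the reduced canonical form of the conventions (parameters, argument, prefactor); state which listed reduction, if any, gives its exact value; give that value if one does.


The series (x = -\frac{1}{4}) is 2F1: upper {\frac{2}{5}, \frac{3}{2}}, lower {2}, prefactor -2. Verdict: none (x = -\frac{1}{4}): each listed identity misses the multisets {\frac{2}{5}, \frac{3}{2}} ; {2}.

First insight: x = -\frac{1}{4} and the product of the first k integers (prefactor -2) is k!.
Step ratio: r(k) = -\frac{1}{4} * (k+\frac{2}{5}) (k+\frac{3}{2}) / [(k+2) (k+1)] ; factor over Q: parameters, x = -\frac{1}{4}, and C = -2.


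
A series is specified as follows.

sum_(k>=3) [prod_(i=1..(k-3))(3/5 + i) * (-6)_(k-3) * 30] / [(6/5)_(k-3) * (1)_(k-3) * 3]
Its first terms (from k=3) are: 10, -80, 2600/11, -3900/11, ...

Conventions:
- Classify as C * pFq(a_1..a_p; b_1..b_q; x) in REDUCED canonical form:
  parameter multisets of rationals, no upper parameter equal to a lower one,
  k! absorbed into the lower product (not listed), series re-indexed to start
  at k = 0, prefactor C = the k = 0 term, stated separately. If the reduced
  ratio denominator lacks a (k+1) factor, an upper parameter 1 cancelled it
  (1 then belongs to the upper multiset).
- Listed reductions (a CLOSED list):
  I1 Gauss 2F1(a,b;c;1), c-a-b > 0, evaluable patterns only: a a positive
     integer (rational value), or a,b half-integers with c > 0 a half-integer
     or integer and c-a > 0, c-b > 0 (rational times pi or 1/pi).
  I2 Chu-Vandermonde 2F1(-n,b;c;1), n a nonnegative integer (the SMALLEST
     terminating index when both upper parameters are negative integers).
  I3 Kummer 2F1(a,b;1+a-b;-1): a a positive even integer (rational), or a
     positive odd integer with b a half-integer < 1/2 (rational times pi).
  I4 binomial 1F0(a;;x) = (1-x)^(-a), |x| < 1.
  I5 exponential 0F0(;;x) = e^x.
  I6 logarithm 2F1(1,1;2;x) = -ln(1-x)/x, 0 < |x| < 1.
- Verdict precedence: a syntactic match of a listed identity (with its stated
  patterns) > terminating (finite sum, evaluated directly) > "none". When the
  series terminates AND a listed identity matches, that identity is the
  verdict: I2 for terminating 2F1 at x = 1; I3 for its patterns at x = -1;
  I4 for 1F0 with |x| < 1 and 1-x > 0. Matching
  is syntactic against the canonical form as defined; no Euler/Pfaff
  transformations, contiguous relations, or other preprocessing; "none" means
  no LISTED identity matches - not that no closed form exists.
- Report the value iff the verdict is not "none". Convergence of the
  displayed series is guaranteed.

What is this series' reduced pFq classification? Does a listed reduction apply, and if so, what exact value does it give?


At argument 1: a 2F1 with upper {-6, 8/5}, lower {6/5}, scaled by C = 10. Verdict: Chu-Vandermonde (I2) matches (terminating 2F1 at x = 1 with n = 6, b = 8/5, c = 6/5). Its exact value is -345/2387.

Structural cue: t_0 = 10 here, and the running product (C = 10) telescopes to a rising factorial.
Step ratio: r(k) = 1 * (k-6) (k+8/5) / [(k+6/5) (k+1)] ; factor over Q: parameters, x = 1, and C = 10.


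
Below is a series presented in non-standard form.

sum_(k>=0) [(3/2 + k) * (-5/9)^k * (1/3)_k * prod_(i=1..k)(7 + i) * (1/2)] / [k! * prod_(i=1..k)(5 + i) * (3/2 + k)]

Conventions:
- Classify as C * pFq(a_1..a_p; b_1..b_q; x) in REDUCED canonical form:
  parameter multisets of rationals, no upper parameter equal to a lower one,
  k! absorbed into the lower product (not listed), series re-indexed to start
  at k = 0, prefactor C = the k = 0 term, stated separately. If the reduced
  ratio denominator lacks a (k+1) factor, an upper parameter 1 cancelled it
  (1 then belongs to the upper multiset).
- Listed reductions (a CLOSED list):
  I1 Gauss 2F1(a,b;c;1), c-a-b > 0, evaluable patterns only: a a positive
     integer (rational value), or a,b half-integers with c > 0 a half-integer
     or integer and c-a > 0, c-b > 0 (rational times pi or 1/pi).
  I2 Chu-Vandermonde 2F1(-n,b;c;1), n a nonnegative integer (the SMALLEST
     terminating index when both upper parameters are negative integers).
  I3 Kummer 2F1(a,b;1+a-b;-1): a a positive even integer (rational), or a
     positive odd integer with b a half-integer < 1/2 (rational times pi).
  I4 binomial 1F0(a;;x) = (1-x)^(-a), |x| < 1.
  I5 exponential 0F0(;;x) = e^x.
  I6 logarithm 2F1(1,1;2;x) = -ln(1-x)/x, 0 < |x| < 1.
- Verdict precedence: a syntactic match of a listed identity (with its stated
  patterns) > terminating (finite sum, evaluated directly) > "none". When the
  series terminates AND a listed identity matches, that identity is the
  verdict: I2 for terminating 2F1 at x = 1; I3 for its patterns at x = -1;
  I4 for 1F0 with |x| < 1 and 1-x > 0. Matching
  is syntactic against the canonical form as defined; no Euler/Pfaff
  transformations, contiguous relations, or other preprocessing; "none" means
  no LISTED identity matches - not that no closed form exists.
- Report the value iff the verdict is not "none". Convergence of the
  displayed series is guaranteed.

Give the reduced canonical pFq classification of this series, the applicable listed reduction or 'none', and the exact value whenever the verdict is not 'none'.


The series (x = -5/9) is 2F1: upper {1/3, 8}, lower {6}, prefactor 1/2. Verdict: none here - no I1-I6 shape fits x = -5/9 with lower {6}.

Key observation: t_0 being 1/2, the lower running product (prefactor 1/2) is a rising factorial.
Adjacent-term ratio: r(k) = (-5/9) * (k+1/3) (k+8) / [(k+6) (k+1)] ; factor over Q: parameters, x = (-5/9), and C = 1/2.


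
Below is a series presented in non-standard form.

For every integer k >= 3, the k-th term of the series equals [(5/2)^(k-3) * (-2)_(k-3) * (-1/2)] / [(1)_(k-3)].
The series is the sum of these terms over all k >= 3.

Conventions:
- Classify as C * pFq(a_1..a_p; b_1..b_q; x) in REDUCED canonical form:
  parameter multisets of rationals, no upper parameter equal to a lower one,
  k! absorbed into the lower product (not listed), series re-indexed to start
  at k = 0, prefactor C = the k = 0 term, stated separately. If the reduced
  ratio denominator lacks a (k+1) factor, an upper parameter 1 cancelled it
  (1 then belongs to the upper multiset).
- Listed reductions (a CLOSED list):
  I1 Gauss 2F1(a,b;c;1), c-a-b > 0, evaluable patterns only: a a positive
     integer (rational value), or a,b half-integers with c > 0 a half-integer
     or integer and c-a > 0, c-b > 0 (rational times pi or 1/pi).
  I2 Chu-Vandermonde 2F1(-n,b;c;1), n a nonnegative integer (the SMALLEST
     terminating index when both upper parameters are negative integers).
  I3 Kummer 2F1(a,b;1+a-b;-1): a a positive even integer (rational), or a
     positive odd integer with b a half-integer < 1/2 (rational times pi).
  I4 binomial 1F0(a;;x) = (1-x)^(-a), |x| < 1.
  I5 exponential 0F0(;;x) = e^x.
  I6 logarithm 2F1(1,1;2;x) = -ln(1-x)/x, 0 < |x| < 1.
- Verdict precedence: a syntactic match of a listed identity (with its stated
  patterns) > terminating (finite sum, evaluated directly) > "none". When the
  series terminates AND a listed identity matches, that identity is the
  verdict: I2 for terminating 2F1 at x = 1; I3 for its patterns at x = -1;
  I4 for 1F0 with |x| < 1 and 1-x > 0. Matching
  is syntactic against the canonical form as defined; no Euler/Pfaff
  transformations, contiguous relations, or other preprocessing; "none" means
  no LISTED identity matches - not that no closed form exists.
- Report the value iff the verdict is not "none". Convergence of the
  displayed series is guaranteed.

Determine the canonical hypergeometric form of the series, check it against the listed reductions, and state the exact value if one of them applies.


First insight: t_0 = -1/2 here, and (1)_k (C = -1/2) is k! itself.
Ratio: r(k) = (5/2) * (k-2) / [(k+1)] - poly over poly, x = (5/2) from leading terms; C = -1/2 at k = 0.

x = 5/2 here; the reduced form reads 1F0, upper {-2}, lower {-}, C = -1/2. Verdict: terminating - upper parameter -2 makes this a finite sum (last index 2), evaluated exactly. Value: -9/8.


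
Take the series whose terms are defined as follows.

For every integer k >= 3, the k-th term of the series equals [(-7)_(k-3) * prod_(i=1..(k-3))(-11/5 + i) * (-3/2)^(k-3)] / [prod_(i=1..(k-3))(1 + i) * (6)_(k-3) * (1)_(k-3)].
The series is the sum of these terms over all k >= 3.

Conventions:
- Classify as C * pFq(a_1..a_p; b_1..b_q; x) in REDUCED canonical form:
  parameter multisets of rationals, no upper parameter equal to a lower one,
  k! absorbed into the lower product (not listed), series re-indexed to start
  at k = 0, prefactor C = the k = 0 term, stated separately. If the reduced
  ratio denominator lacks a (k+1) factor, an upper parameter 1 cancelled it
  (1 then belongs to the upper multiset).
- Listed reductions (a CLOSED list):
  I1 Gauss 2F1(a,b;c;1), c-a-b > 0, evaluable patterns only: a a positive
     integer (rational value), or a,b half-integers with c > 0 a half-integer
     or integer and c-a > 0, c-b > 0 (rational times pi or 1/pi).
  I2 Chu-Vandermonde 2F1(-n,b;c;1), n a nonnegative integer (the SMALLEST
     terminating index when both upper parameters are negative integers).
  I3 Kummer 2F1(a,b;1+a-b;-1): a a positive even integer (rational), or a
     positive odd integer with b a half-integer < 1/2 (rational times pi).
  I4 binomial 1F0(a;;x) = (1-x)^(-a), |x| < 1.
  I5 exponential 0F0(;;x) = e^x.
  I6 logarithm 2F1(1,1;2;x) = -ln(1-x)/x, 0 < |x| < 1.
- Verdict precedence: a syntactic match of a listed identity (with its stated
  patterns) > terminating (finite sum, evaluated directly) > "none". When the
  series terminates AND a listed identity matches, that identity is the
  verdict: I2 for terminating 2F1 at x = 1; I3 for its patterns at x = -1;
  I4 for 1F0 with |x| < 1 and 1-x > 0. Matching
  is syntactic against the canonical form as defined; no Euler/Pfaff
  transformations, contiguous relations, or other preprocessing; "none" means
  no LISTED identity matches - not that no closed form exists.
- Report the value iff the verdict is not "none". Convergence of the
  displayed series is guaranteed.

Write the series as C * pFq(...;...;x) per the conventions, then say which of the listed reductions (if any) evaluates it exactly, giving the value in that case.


Reduced: x = -3/2, 2F2, upper = {-7, -6/5}, lower = {2, 6}, C = 1. Verdict: terminating. With -7 upstairs the series is a 8-term polynomial sum; evaluated term by term. Exact value: -4956300863/2464000000000.

Structural cue: x = (-3/2) and (1)_k (C = 1, x = -3/2) is k! itself.
Term ratio: r(k) = (-3/2) * (k-7) (k-6/5) / [(k+2) (k+6) (k+1)] - rational in k, leading ratio (-3/2); with t_0 = 1, classification follows.


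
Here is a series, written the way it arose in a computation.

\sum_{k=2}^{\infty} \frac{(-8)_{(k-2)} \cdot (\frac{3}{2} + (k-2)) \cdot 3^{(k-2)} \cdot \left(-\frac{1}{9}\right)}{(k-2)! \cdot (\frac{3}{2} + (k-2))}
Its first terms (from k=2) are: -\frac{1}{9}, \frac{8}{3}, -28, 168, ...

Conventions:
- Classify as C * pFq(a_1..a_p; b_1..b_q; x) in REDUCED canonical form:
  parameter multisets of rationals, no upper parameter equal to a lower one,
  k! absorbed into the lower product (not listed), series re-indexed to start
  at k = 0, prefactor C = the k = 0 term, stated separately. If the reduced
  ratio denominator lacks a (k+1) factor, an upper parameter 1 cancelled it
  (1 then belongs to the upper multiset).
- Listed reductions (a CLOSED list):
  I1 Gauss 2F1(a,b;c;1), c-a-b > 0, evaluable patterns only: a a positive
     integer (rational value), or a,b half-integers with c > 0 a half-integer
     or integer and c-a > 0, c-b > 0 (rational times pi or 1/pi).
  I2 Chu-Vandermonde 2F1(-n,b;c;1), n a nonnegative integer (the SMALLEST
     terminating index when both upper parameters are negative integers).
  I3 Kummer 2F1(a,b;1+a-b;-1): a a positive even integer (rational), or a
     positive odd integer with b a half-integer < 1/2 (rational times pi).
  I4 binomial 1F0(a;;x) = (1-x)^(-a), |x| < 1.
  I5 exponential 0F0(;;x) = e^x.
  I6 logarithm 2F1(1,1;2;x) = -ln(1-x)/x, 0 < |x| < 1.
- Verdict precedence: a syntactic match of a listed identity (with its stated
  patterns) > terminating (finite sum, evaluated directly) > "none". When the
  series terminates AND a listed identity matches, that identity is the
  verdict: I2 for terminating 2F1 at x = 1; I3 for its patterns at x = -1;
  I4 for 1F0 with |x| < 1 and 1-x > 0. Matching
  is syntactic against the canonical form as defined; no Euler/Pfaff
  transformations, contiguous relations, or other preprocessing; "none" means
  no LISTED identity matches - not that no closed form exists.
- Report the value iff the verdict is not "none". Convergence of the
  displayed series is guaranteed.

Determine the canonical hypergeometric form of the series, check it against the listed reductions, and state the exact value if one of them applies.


Classification (C = -\frac{1}{9}): 1F0 with upper {-8}, lower {-}, argument x = 3. Verdict: terminating at k = 8: the factor (-8)_k kills every later term; summing the 9 survivors is exact. Sum: -\frac{256}{9}.

Structural cue: x = 3 and the factor k + 3/2 cancels (top and bottom), leaving C = -1/9, x = 3.
Adjacent-term ratio: r(k) = 3 * (k-8) / [(k+1)] ; factor over Q: parameters, x = 3, and C = -\frac{1}{9}.


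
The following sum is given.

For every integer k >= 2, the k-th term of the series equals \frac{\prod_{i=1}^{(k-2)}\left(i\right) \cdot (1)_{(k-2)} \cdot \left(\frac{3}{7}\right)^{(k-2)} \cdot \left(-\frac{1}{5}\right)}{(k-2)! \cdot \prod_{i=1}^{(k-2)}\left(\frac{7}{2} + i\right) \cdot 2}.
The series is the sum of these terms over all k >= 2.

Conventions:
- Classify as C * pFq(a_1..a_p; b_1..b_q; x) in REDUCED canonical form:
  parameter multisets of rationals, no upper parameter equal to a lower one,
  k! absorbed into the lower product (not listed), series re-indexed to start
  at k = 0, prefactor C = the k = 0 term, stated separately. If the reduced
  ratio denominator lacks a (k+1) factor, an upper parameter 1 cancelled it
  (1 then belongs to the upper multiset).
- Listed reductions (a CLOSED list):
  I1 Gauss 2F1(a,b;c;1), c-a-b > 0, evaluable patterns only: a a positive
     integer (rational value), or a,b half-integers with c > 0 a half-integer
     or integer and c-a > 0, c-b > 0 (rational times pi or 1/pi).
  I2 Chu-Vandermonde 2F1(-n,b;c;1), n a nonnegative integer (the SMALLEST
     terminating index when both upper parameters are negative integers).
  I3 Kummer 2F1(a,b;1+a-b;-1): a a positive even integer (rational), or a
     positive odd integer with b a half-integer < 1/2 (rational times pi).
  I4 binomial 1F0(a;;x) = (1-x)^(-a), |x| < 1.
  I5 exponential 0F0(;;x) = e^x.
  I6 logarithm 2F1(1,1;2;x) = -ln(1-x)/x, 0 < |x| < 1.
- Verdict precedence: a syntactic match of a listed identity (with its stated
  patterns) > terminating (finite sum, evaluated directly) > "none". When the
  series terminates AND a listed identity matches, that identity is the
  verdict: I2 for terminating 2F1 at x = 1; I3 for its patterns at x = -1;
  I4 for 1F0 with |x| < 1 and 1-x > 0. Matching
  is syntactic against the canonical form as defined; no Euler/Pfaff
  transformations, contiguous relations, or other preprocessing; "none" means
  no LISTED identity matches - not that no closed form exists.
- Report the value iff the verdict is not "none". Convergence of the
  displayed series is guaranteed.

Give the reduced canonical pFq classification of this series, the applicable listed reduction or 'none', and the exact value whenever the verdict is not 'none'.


x = \frac{3}{7} here; the reduced form reads 2F1, upper {1, 1}, lower {\frac{9}{2}}, C = -\frac{1}{10}. Verdict: none. Every listed pattern misses the 2F1 form at \frac{3}{7}, upper {1, 1}.

The tell: from the first term -\frac{1}{10}: the running product (C = -1/10) telescopes to a rising factorial.
Adjacent-term ratio: r(k) = \frac{3}{7} * (k+1) (k+1) / [(k+\frac{9}{2}) (k+1)] - rational in k. x = \frac{3}{7}; t_0 = -\frac{1}{10}; negate the roots.


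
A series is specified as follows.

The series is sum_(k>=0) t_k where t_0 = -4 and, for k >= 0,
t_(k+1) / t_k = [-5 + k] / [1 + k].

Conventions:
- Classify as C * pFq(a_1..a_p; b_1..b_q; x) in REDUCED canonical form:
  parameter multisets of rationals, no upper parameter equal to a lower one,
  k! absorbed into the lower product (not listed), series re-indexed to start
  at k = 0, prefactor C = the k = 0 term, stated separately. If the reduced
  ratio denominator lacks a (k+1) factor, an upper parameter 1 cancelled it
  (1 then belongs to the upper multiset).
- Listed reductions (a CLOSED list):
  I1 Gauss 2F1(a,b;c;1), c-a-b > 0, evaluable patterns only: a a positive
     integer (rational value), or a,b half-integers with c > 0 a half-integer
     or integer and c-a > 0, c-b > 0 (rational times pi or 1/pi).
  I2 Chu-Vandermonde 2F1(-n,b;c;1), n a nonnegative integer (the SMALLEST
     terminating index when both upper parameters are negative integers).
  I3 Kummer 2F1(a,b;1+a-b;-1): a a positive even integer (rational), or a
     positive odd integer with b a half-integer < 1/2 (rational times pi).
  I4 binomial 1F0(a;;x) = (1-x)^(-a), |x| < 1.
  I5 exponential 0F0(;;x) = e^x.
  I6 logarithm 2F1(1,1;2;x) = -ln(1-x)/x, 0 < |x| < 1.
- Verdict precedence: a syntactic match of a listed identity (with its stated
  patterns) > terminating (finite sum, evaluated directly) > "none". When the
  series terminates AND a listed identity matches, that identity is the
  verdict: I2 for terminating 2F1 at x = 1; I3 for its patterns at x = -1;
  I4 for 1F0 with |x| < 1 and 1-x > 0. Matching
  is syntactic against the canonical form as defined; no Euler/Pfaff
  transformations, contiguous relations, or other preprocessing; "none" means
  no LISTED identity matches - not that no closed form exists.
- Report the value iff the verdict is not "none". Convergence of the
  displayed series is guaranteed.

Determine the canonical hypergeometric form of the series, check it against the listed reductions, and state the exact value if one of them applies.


Reduced: x = 1, 1F0, upper = {-5}, lower = {-}, C = -4. Verdict: terminating. With -5 upstairs the series is a 6-term polynomial sum; evaluated term by term. Sum: 0.

The tell: from the first term -4: roots of the ratio polynomials (C = -4, x = 1) are the negated parameters.
Adjacent-term ratio: r(k) = 1 * (k-5) / [(k+1)] - rational; roots negated = parameters, x = 1, C = -4.


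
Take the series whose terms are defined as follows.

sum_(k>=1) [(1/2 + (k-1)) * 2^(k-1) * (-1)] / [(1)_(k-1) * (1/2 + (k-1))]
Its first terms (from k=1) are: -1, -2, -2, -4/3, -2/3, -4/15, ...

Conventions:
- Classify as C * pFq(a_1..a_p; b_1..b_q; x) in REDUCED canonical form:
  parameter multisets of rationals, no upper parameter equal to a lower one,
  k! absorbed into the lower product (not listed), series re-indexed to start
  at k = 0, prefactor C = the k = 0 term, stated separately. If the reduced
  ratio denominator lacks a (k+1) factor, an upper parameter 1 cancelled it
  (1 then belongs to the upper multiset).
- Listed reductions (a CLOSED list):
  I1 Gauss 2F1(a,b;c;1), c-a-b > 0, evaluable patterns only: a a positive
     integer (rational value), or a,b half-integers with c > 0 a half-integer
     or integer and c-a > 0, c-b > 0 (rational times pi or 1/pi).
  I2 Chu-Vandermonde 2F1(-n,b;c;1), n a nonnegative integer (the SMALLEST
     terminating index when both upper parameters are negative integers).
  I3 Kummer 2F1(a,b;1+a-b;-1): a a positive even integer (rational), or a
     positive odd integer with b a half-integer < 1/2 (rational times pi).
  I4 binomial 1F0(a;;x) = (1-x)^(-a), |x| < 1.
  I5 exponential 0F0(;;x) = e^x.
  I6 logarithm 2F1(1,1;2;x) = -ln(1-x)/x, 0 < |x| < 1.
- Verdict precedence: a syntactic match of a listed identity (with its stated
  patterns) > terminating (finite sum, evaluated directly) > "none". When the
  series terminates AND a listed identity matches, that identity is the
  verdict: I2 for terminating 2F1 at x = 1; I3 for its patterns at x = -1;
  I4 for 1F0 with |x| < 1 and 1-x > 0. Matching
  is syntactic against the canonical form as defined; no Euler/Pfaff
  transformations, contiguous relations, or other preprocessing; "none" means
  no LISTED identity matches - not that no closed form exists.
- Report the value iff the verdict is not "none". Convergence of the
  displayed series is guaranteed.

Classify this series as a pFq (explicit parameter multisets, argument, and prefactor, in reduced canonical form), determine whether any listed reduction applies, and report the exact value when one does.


x = 2 here; the reduced form reads 0F0, upper {-}, lower {-}, C = -1. Verdict: exponential (I5) applies (the 0F0 exponential series at x = 2). Value: (-1) * e^(2).

Key step: with t_0 = -1, (1)_k (C = -1) is k! itself.
Ratio: r(k) = 2 * 1 / [(k+1)] - rational in k. x = 2; t_0 = -1; negate the roots.


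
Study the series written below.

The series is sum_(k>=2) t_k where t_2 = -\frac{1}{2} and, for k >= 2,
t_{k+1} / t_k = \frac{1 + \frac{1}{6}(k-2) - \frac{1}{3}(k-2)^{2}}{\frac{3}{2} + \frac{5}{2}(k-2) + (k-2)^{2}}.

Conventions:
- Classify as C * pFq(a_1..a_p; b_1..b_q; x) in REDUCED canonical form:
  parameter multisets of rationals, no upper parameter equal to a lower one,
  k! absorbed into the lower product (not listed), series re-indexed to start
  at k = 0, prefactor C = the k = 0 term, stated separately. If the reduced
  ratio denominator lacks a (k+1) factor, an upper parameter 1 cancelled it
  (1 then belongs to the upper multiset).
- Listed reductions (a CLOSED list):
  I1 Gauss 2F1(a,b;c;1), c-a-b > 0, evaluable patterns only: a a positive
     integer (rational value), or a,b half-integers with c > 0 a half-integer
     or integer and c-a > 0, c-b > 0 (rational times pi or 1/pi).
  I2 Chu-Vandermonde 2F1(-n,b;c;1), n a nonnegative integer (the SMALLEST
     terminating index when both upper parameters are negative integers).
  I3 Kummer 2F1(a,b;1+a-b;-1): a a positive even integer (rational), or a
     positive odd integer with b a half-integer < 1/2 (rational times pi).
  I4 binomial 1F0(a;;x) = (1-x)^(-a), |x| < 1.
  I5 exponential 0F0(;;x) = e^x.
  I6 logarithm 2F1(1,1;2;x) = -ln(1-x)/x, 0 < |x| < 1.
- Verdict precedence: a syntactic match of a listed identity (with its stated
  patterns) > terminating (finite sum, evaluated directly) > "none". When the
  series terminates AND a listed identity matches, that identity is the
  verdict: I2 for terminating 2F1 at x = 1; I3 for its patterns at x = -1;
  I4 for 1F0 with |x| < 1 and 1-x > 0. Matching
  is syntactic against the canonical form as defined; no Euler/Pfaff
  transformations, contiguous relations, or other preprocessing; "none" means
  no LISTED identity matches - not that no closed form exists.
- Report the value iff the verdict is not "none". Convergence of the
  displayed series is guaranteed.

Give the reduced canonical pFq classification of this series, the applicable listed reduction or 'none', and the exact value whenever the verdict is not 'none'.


Classification (C = -\frac{1}{2}): 1F0 with upper {-2}, lower {-}, argument x = -\frac{1}{3}. Verdict (x = -\frac{1}{3}): the I4 binomial reduction applies (the 1F0 binomial series: exponent 2, x = -\frac{1}{3}). Exact value: -\frac{8}{9}.

Key observation: from the first term -\frac{1}{2}: the expanded ratio factors over Q; C = -1/2, roots give parameters.
Consecutive-term ratio: r(k) = -\frac{1}{3} * (k-2) / [(k+1)] - poly over poly, x = -\frac{1}{3} from leading terms; C = -\frac{1}{2} at k = 0.


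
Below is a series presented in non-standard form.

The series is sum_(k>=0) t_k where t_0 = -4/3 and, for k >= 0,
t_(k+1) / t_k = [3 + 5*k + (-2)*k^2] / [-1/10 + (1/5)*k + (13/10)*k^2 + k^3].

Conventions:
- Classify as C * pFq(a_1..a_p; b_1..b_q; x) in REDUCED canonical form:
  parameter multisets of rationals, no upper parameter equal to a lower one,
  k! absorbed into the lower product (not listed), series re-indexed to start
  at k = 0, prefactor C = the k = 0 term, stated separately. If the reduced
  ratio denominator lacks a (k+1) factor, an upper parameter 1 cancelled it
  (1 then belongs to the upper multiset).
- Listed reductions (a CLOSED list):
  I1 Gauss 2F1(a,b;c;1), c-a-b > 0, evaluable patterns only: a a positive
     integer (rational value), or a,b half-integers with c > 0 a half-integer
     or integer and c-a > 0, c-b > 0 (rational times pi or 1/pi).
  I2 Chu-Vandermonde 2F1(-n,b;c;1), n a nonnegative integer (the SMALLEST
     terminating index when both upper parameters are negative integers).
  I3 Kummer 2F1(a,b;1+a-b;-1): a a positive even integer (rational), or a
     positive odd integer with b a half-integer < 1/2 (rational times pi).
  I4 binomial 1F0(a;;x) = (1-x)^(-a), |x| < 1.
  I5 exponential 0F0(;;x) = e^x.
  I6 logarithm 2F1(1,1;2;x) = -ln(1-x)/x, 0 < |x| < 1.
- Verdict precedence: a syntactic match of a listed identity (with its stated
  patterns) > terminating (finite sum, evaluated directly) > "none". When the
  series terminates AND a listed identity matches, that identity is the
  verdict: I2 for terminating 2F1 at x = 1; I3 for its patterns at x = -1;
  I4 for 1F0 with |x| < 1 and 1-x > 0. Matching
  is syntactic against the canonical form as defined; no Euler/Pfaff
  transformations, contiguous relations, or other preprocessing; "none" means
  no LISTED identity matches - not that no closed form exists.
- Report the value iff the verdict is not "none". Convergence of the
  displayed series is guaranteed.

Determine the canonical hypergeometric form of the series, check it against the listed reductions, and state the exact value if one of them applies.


Classification (C = -4/3): 1F1 with upper {-3}, lower {-1/5}, argument x = -2. Verdict: terminating (-3 upstairs). 4 nonzero terms in all; added directly. Exact value: 4744/27.

Key step: t_0 being -4/3, the ratio is unreduced: k + 1/2 divides both sides (C = -4/3, x = -2).
Adjacent-term ratio: r(k) = (-2) * (k-3) / [(k-1/5) (k+1)] ; factor over Q: parameters, x = (-2), and C = -4/3.


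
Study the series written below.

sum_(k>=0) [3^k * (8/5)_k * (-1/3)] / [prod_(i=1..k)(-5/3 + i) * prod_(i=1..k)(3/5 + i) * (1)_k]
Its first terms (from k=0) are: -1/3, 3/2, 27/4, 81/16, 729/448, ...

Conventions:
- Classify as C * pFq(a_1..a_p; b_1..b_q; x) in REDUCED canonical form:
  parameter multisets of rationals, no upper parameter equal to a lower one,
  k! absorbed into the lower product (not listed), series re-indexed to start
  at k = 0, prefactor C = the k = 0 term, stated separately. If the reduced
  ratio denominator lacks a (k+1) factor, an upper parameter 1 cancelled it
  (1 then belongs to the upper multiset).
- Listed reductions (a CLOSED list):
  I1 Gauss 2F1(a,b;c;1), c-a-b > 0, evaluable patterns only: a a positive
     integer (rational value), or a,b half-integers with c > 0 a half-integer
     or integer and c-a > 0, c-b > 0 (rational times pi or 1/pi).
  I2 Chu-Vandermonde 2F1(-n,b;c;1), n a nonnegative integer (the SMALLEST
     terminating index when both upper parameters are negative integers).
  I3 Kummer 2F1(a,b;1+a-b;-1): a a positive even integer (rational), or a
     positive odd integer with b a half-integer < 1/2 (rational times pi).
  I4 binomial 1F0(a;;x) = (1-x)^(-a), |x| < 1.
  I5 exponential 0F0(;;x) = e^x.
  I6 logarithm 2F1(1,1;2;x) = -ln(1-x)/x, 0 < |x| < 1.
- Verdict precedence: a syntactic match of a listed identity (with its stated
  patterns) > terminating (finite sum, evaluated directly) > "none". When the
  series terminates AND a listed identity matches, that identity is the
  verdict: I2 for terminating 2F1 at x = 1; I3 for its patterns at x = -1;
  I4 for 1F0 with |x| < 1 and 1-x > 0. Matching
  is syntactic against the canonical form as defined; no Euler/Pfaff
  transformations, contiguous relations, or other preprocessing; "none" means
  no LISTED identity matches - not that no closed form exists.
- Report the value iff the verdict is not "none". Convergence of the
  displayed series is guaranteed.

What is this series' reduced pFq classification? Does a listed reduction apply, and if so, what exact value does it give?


Reduced: x = 3, 0F1, upper = {-}, lower = {-2/3}, C = -1/3. Verdict: none - this 0F1 at x = 3 matches no listed pattern, and upper {-} holds no stopper.

Structural cue: x = 3 and the parameter 8/5 appears in both the upper and lower lists and cancels.
Adjacent-term ratio: r(k) = 3 * 1 / [(k-2/3) (k+1)] - rational in k. x = 3; t_0 = -1/3; negate the roots.


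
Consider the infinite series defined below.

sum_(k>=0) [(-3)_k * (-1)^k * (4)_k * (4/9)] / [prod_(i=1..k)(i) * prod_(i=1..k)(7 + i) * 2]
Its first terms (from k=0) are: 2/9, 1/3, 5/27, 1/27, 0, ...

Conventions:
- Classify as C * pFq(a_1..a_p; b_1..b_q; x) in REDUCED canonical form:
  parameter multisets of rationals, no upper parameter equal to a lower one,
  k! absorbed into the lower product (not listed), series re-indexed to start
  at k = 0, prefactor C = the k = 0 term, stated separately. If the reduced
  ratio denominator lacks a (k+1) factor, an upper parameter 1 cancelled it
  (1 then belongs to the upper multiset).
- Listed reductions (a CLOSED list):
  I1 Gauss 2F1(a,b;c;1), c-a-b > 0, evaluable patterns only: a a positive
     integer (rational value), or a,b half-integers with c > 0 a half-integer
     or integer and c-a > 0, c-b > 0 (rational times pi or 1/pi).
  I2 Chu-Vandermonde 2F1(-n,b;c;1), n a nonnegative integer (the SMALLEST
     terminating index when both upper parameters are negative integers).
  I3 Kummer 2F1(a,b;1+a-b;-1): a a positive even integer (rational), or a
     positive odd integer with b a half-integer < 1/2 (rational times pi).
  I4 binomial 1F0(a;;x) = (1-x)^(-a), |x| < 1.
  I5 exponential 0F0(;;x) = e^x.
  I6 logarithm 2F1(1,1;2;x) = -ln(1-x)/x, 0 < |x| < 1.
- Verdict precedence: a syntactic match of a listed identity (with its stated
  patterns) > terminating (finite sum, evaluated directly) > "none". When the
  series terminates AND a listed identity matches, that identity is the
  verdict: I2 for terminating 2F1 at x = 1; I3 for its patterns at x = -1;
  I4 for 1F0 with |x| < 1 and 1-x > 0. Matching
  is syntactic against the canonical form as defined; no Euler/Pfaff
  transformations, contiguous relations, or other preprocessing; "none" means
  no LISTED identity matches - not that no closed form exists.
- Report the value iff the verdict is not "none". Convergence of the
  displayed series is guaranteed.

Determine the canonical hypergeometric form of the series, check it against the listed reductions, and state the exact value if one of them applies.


Reduced: x = -1, 2F1, upper = {-3, 4}, lower = {8}, C = 2/9. Verdict (x = -1): Kummer (I3) applies (x = -1; c = 8 equals 1+a-b for upper {-3, 4}: listed pattern). Value: 7/9.

Key observation: with t_0 = 2/9, the lower running product (prefactor 2/9) is a rising factorial.
Consecutive-term ratio: r(k) = (-1) * (k-3) (k+4) / [(k+8) (k+1)] - rational in k. x = (-1); t_0 = 2/9; negate the roots.
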